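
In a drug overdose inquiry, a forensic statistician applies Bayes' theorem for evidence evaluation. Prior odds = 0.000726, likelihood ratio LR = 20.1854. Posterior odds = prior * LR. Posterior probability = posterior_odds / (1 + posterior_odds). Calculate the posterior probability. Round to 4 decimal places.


Bayesian evidence evaluation:
Posterior odds = prior_odds * LR = 0.000726 * 20.1854 = 0.0146546
Posterior probability = posterior_odds / (1 + posterior_odds)
= 0.0146546 / (1 + 0.0146546)
= 0.0146546 / 1.0146546
= 0.0144

0.0144


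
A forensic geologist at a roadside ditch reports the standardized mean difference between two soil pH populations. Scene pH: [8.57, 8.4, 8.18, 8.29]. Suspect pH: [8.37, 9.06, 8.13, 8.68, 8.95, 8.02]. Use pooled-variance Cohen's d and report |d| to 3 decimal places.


Pooled-variance Cohen's d for soil pH comparison:
Scene mean = 33.44 / 4 = 8.36
Suspect mean = 51.21 / 6 = 8.535
Scene sample variance s_s^2 = 0.027667
Suspect sample variance s_c^2 = 0.18507
Pooled variance = ((n_s-1)*s_s^2 + (n_c-1)*s_c^2) / (n_s + n_c - 2) = 0.126044
Pooled SD = sqrt(0.126044) = 0.355027
Mean difference = -0.175
|d| = |-0.175| / 0.355027 = 0.493

0.493


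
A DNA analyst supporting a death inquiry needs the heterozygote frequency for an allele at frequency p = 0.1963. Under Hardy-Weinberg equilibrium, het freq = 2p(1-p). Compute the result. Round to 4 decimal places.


Hardy-Weinberg heterozygote frequency:
q = 1 - p = 1 - 0.1963 = 0.8037
2pq = 2 * 0.1963 * 0.8037 = 0.3155

0.3155


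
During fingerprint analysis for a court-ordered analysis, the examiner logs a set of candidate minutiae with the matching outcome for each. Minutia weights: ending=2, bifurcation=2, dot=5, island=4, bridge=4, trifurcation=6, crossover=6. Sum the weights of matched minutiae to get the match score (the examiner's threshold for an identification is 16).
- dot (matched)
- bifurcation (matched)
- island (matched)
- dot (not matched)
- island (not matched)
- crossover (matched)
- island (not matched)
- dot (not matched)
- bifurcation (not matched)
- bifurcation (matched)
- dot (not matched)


Weighted minutiae match score:
  dot: matched, +5 (running total 5)
  bifurcation: matched, +2 (running total 7)
  island: matched, +4 (running total 11)
  dot: not matched, +0
  island: not matched, +0
  crossover: matched, +6 (running total 17)
  island: not matched, +0
  dot: not matched, +0
  bifurcation: not matched, +0
  bifurcation: matched, +2 (running total 19)
  dot: not matched, +0
Total score = 19
Threshold = 16; verdict = identification

19


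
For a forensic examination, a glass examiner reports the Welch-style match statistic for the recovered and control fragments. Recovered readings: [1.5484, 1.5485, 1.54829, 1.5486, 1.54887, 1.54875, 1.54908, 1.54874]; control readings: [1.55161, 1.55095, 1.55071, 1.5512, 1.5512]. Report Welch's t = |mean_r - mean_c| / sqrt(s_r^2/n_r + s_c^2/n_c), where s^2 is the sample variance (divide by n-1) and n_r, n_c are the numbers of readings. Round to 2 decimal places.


Welch's t-criterion for glass RI comparison:
Recovered mean = sum / n_r = 12.38923 / 8 = 1.5486537
Control mean = sum / n_c = 7.75567 / 5 = 1.551134
Recovered sample variance s_r^2 = 6.69125e-08
Control sample variance s_c^2 = 1.1223e-07
Welch SE (unpooled) = sqrt(s_r^2/n_r + s_c^2/n_c) = sqrt(8.36406e-09 + 2.2446e-08) = sqrt(3.08101e-08) = 0.000175528
|mean_r - mean_c| = 0.00248025
t = 0.00248025 / 0.000175528 = 14.13

14.13


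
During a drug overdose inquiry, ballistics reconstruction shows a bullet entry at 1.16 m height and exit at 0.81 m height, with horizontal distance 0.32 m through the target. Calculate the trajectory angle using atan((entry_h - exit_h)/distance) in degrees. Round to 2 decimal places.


Bullet trajectory angle:
Height difference = 1.16 - 0.81 = 0.35 m
angle = atan(0.35 / 0.32)
angle = atan(1.09375)
angle = 47.56 degrees

47.56


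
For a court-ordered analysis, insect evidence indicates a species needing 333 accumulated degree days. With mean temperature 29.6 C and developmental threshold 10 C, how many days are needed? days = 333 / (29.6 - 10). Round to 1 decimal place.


Insect development time:
Effective temperature = avg_temp - T_base = 29.6 - 10 = 19.6 C
Days = ADD / effective_temp = 333 / 19.6 = 17.0 days

17.0


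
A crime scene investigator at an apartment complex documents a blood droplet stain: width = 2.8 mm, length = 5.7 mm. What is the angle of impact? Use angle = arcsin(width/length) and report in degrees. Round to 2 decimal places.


Blood spatter impact angle calculation:
width / length = 2.8 / 5.7 = 0.491228
angle = arcsin(0.491228)
angle = 29.42 degrees

29.42


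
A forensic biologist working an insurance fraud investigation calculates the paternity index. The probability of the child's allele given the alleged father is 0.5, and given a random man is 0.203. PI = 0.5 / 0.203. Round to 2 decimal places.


Paternity Index calculation:
PI = P(allele|father) / P(allele|random)
PI = 0.5 / 0.203
PI = 2.46

2.46


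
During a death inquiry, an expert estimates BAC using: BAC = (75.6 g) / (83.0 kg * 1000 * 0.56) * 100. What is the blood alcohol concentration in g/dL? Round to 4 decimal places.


Applying the Widmark formula:
BAC = (dose_g / (body_wt * 1000 * r)) * 100
Denominator = 83.0 * 1000 * 0.56 = 46480
BAC = (75.6 / 46480) * 100
BAC = 0.1627 g/dL

0.1627


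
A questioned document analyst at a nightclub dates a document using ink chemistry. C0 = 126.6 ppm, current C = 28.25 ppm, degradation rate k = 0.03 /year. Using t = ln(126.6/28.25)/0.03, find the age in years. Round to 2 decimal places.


Document age estimation:
C0/C = 126.6 / 28.25 = 4.481416
ln(C0/C) = 1.499939
t = 1.499939 / 0.03 = 50.00 years

50.00


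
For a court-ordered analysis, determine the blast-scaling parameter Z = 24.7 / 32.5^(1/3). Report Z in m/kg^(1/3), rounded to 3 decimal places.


Scaled distance calculation:
W^(1/3) = 32.5^(1/3) = 3.191252
Z = R / W^(1/3) = 24.7 / 3.191252
Z = 7.740 m/kg^(1/3)

7.740


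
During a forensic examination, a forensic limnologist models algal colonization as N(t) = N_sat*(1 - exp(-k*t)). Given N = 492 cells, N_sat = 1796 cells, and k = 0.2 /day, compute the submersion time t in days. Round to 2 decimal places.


PMSI from diatom colonization curve:
N / N_sat = 492 / 1796 = 0.273942
1 - N/N_sat = 0.726058
ln(1 - N/N_sat) = -0.320125
t = -ln(1 - N/N_sat) / k = -(-0.320125) / 0.2 = 1.60 days

1.60


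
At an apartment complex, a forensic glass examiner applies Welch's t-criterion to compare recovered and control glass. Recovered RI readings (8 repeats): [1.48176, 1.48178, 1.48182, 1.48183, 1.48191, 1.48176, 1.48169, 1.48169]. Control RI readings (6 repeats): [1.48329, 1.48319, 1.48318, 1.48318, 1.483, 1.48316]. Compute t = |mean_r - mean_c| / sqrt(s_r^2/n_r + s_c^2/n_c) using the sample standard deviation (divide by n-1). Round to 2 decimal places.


Welch's t-criterion for glass RI comparison:
Recovered mean = sum / n_r = 11.85424 / 8 = 1.48178
Control mean = sum / n_c = 8.899 / 6 = 1.4831667
Recovered sample variance s_r^2 = 5.42857e-09
Control sample variance s_c^2 = 8.78667e-09
Welch SE (unpooled) = sqrt(s_r^2/n_r + s_c^2/n_c) = sqrt(6.78571e-10 + 1.46444e-09) = sqrt(2.14301e-09) = 4.62927e-05
|mean_r - mean_c| = 0.00138667
t = 0.00138667 / 4.62927e-05 = 29.95

29.95


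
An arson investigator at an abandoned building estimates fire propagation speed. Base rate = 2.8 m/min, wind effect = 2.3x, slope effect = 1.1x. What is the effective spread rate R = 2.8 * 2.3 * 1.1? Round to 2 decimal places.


Fire spread rate calculation:
R = R0 * wind_factor * slope_factor
= 2.8 * 2.3 * 1.1
= 6.44 * 1.1
= 7.08 m/min

7.08


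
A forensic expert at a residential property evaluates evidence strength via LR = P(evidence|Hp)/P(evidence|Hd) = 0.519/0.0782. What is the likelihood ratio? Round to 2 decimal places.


Likelihood ratio calculation:
LR = P(E|Hp) / P(E|Hd)
LR = 0.519 / 0.0782
LR = 6.64

6.64


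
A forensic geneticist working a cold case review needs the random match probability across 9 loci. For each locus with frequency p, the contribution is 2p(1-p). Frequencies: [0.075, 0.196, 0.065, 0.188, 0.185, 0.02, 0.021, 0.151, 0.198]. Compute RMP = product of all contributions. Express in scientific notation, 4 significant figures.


Computing RMP for 9 loci:
Locus 1: 2 * 0.075 * 0.925 = 0.13875
Locus 2: 2 * 0.196 * 0.804 = 0.315168
Locus 3: 2 * 0.065 * 0.935 = 0.12155
Locus 4: 2 * 0.188 * 0.812 = 0.305312
Locus 5: 2 * 0.185 * 0.815 = 0.30155
Locus 6: 2 * 0.02 * 0.98 = 0.0392
Locus 7: 2 * 0.021 * 0.979 = 0.041118
Locus 8: 2 * 0.151 * 0.849 = 0.256398
Locus 9: 2 * 0.198 * 0.802 = 0.317592
RMP = 6.423e-08

6.423e-08


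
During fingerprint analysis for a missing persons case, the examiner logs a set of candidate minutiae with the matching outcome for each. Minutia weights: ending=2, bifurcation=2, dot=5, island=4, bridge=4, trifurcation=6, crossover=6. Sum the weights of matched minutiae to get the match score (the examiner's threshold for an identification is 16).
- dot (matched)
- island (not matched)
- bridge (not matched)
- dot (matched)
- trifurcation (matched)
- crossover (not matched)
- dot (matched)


Weighted minutiae match score:
  dot: matched, +5 (running total 5)
  island: not matched, +0
  bridge: not matched, +0
  dot: matched, +5 (running total 10)
  trifurcation: matched, +6 (running total 16)
  crossover: not matched, +0
  dot: matched, +5 (running total 21)
Total score = 21
Threshold = 16; verdict = identification

21


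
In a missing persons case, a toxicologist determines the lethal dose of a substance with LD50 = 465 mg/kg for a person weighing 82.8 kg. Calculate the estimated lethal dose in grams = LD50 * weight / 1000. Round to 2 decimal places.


Lethal dose calculation:
Lethal dose = LD50 * body_weight / 1000
= 465 * 82.8 / 1000
= 38502 / 1000
= 38.50 g

38.50


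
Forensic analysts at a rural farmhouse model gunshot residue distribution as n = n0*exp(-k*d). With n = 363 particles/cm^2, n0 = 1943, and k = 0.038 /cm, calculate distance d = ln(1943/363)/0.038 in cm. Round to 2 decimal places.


GSR distance calculation:
n0/n = 1943 / 363 = 5.352617
ln(n0/n) = 1.677586
d = 1.677586 / 0.038 = 44.15 cm

44.15


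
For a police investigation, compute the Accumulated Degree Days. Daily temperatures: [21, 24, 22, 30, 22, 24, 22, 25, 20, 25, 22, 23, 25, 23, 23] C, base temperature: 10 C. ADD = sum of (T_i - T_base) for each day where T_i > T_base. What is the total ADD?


Computing ADD day by day:
Day 1: max(0, 21 - 10) = 11
Day 2: max(0, 24 - 10) = 14
Day 3: max(0, 22 - 10) = 12
Day 4: max(0, 30 - 10) = 20
Day 5: max(0, 22 - 10) = 12
Day 6: max(0, 24 - 10) = 14
Day 7: max(0, 22 - 10) = 12
Day 8: max(0, 25 - 10) = 15
Day 9: max(0, 20 - 10) = 10
Day 10: max(0, 25 - 10) = 15
Day 11: max(0, 22 - 10) = 12
Day 12: max(0, 23 - 10) = 13
Day 13: max(0, 25 - 10) = 15
Day 14: max(0, 23 - 10) = 13
Day 15: max(0, 23 - 10) = 13
Total ADD = 201

201


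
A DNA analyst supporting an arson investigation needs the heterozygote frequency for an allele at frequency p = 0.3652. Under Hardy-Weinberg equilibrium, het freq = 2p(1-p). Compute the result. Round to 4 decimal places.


Hardy-Weinberg heterozygote frequency:
q = 1 - p = 1 - 0.3652 = 0.6348
2pq = 2 * 0.3652 * 0.6348 = 0.4637

0.4637


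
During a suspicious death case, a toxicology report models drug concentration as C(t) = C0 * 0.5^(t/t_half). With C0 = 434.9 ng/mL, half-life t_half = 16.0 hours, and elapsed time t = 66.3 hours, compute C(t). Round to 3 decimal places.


Drug concentration decay:
Number of half-lives = t / t_half = 66.3 / 16.0 = 4.14375
Decay factor = 0.5^4.14375 = 0.05657271
C(t) = 434.9 * 0.05657271 = 24.603 ng/mL

24.603


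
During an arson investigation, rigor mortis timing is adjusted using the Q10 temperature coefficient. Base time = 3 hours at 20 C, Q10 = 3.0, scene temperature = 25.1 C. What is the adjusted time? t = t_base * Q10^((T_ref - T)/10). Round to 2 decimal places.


Rigor mortis time adjustment:
Exponent = (T_ref - T_actual) / 10 = (20 - 25.1) / 10 = -0.51
Q10 factor = 3.0^-0.51 = 0.57104
t_adjusted = 3 * 0.57104 = 1.71 hours

1.71


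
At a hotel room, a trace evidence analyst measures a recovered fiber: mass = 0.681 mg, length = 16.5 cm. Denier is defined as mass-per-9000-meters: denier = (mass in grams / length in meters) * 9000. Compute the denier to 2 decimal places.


Denier calculation:
Mass in grams = 0.681 mg / 1000 = 0.000681 g
Length in meters = 16.5 cm / 100 = 0.165 m
Linear density = mass / length = 0.000681 / 0.165 = 0.00412727 g/m
Denier = (g/m) * 9000 = 0.00412727 * 9000 = 37.15

37.15


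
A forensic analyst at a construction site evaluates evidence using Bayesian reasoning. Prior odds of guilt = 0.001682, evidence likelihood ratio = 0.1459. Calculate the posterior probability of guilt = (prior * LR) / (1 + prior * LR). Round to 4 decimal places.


Bayesian evidence evaluation:
Posterior odds = prior_odds * LR = 0.001682 * 0.1459 = 0.0002454038
Posterior probability = posterior_odds / (1 + posterior_odds)
= 0.0002454038 / (1 + 0.0002454038)
= 0.0002454038 / 1.0002454038
= 0.0002

0.0002


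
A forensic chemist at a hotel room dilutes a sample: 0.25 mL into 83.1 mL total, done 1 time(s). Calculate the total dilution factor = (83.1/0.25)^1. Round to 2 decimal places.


Dilution factor calculation:
Single dilution = V_total / V_sample = 83.1 / 0.25 ≈ 332.4
Number of dilutions = 1
Total DF = (83.1 / 0.25)^1 (full precision, rounded at the end) = 332.40

332.40


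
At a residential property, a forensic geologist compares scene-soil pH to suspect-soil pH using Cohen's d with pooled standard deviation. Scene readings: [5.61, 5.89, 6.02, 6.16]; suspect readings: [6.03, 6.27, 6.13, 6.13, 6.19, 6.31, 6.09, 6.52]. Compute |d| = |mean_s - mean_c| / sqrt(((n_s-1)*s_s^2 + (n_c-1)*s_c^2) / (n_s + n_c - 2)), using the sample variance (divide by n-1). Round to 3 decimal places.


Pooled-variance Cohen's d for soil pH comparison:
Scene mean = 23.68 / 4 = 5.92
Suspect mean = 49.67 / 8 = 6.20875
Scene sample variance s_s^2 = 0.054867
Suspect sample variance s_c^2 = 0.024241
Pooled variance = ((n_s-1)*s_s^2 + (n_c-1)*s_c^2) / (n_s + n_c - 2) = 0.033429
Pooled SD = sqrt(0.033429) = 0.182836
Mean difference = -0.28875
|d| = |-0.28875| / 0.182836 = 1.579

1.579


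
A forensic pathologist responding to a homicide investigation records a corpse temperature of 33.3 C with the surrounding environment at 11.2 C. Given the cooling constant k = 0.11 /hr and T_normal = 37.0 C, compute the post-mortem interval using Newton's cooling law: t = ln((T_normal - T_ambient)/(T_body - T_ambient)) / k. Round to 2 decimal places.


Using Newton's law of cooling:
t = ln((T_normal - T_ambient) / (T_body - T_ambient)) / k
T_normal - T_ambient = 25.8
T_body - T_ambient = 22.1
Ratio = 1.167421
ln(ratio) = 0.154797
t = 0.154797 / 0.11 = 1.41 hours

1.41


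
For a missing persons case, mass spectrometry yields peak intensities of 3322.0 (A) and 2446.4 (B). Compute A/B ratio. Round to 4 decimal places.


Spectral peak ratio:
Peak A = 3322.0 counts
Peak B = 2446.4 counts
Ratio = 3322.0 / 2446.4 = 1.3579

1.3579


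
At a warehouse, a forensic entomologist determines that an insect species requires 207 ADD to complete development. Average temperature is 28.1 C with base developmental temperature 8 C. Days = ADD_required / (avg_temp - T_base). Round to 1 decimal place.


Insect development time:
Effective temperature = avg_temp - T_base = 28.1 - 8 = 20.1 C
Days = ADD / effective_temp = 207 / 20.1 = 10.3 days

10.3


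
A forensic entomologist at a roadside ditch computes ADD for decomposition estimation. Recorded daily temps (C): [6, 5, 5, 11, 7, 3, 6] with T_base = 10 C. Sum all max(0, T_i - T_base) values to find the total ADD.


Computing ADD day by day:
Day 1: max(0, 6 - 10) = 0
Day 2: max(0, 5 - 10) = 0
Day 3: max(0, 5 - 10) = 0
Day 4: max(0, 11 - 10) = 1
Day 5: max(0, 7 - 10) = 0
Day 6: max(0, 3 - 10) = 0
Day 7: max(0, 6 - 10) = 0
Total ADD = 1

1


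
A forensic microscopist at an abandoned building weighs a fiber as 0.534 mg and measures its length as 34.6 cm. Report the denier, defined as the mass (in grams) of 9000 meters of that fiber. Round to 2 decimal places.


Denier calculation:
Mass in grams = 0.534 mg / 1000 = 0.000534 g
Length in meters = 34.6 cm / 100 = 0.346 m
Linear density = mass / length = 0.000534 / 0.346 = 0.00154335 g/m
Denier = (g/m) * 9000 = 0.00154335 * 9000 = 13.89

13.89


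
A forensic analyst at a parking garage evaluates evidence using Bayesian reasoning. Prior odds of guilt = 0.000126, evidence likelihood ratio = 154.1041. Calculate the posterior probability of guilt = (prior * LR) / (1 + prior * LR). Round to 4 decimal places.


Bayesian evidence evaluation:
Posterior odds = prior_odds * LR = 0.000126 * 154.1041 = 0.01941712
Posterior probability = posterior_odds / (1 + posterior_odds)
= 0.01941712 / (1 + 0.01941712)
= 0.01941712 / 1.01941712
= 0.0190

0.0190


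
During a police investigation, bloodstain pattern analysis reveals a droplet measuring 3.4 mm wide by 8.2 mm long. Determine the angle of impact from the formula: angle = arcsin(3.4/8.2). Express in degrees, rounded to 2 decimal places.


Blood spatter impact angle calculation:
width / length = 3.4 / 8.2 = 0.414634
angle = arcsin(0.414634)
angle = 24.50 degrees

24.50


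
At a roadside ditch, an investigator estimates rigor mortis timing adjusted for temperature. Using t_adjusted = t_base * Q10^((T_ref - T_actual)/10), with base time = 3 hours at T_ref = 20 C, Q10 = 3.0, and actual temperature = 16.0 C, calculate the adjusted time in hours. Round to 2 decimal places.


Rigor mortis time adjustment:
Exponent = (T_ref - T_actual) / 10 = (20 - 16.0) / 10 = 0.4
Q10 factor = 3.0^0.4 = 1.55185
t_adjusted = 3 * 1.55185 = 4.66 hours

4.66


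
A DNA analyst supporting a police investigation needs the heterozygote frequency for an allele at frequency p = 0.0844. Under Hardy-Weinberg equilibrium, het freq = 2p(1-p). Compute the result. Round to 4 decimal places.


Hardy-Weinberg heterozygote frequency:
q = 1 - p = 1 - 0.0844 = 0.9156
2pq = 2 * 0.0844 * 0.9156 = 0.1546

0.1546


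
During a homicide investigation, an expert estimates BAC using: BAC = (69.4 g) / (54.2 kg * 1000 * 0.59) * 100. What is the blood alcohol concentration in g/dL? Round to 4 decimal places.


Applying the Widmark formula:
BAC = (dose_g / (body_wt * 1000 * r)) * 100
Denominator = 54.2 * 1000 * 0.59 = 31978
BAC = (69.4 / 31978) * 100
BAC = 0.2170 g/dL

0.2170


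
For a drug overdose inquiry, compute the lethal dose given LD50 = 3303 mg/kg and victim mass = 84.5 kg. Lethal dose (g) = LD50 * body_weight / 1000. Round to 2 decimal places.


Lethal dose calculation:
Lethal dose = LD50 * body_weight / 1000
= 3303 * 84.5 / 1000
= 279103.5 / 1000
= 279.10 g

279.10


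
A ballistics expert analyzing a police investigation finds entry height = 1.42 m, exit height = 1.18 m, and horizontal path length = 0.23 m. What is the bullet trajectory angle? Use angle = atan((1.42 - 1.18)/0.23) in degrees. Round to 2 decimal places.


Bullet trajectory angle:
Height difference = 1.42 - 1.18 = 0.24 m
angle = atan(0.24 / 0.23)
angle = atan(1.043478)
angle = 46.22 degrees

46.22


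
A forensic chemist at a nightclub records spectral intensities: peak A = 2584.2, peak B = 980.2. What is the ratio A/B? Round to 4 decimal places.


Spectral peak ratio:
Peak A = 2584.2 counts
Peak B = 980.2 counts
Ratio = 2584.2 / 980.2 = 2.6364

2.6364


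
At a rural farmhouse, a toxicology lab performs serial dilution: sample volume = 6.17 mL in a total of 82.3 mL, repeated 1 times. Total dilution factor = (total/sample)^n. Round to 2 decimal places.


Dilution factor calculation:
Single dilution = V_total / V_sample = 82.3 / 6.17 ≈ 13.338736
Number of dilutions = 1
Total DF = (82.3 / 6.17)^1 (full precision, rounded at the end) = 13.34

13.34


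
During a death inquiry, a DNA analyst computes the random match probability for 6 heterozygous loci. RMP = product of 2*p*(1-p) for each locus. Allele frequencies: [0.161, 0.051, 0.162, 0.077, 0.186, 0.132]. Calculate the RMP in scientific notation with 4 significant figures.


Computing RMP for 6 loci:
Locus 1: 2 * 0.161 * 0.839 = 0.270158
Locus 2: 2 * 0.051 * 0.949 = 0.096798
Locus 3: 2 * 0.162 * 0.838 = 0.271512
Locus 4: 2 * 0.077 * 0.923 = 0.142142
Locus 5: 2 * 0.186 * 0.814 = 0.302808
Locus 6: 2 * 0.132 * 0.868 = 0.229152
RMP = 7.003e-05

7.003e-05


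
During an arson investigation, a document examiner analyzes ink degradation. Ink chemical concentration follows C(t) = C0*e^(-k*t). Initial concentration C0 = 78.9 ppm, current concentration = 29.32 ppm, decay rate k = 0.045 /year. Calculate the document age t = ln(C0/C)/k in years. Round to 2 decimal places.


Document age estimation:
C0/C = 78.9 / 29.32 = 2.690996
ln(C0/C) = 0.989911
t = 0.989911 / 0.045 = 22.00 years

22.00


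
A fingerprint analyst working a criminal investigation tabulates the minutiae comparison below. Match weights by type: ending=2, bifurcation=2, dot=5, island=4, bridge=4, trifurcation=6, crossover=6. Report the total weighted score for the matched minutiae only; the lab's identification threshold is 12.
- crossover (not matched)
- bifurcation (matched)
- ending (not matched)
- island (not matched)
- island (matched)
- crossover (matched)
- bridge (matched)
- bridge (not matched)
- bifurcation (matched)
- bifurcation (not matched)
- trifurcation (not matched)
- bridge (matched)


Weighted minutiae match score:
  crossover: not matched, +0
  bifurcation: matched, +2 (running total 2)
  ending: not matched, +0
  island: not matched, +0
  island: matched, +4 (running total 6)
  crossover: matched, +6 (running total 12)
  bridge: matched, +4 (running total 16)
  bridge: not matched, +0
  bifurcation: matched, +2 (running total 18)
  bifurcation: not matched, +0
  trifurcation: not matched, +0
  bridge: matched, +4 (running total 22)
Total score = 22
Threshold = 12; verdict = identification

22


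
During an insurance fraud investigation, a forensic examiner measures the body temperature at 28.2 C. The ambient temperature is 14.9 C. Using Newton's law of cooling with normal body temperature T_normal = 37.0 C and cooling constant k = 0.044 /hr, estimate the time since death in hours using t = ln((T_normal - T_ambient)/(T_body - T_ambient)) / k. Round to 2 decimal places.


Using Newton's law of cooling:
t = ln((T_normal - T_ambient) / (T_body - T_ambient)) / k
T_normal - T_ambient = 22.1
T_body - T_ambient = 13.3
Ratio = 1.661654
ln(ratio) = 0.507813
t = 0.507813 / 0.044 = 11.54 hours

11.54


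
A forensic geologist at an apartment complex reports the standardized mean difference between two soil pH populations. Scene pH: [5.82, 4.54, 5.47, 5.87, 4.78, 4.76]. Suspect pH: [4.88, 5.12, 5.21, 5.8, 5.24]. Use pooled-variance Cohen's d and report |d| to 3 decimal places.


Pooled-variance Cohen's d for soil pH comparison:
Scene mean = 31.24 / 6 = 5.206667
Suspect mean = 26.25 / 5 = 5.25
Scene sample variance s_s^2 = 0.342307
Suspect sample variance s_c^2 = 0.1145
Pooled variance = ((n_s-1)*s_s^2 + (n_c-1)*s_c^2) / (n_s + n_c - 2) = 0.241059
Pooled SD = sqrt(0.241059) = 0.490978
Mean difference = -0.043333
|d| = |-0.043333| / 0.490978 = 0.088

0.088


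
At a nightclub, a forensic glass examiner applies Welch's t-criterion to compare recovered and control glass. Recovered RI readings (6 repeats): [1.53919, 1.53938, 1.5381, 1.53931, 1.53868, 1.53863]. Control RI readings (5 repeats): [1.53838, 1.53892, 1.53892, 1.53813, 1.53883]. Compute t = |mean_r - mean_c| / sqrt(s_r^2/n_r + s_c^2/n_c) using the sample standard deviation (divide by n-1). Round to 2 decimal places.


Welch's t-criterion for glass RI comparison:
Recovered mean = sum / n_r = 9.23329 / 6 = 1.5388817
Control mean = sum / n_c = 7.69318 / 5 = 1.538636
Recovered sample variance s_r^2 = 2.48377e-07
Control sample variance s_c^2 = 1.3013e-07
Welch SE (unpooled) = sqrt(s_r^2/n_r + s_c^2/n_c) = sqrt(4.13961e-08 + 2.6026e-08) = sqrt(6.74221e-08) = 0.000259658
|mean_r - mean_c| = 0.000245667
t = 0.000245667 / 0.000259658 = 0.95

0.95


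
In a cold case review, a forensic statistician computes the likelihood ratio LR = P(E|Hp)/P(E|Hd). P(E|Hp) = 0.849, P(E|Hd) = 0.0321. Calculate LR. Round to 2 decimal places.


Likelihood ratio calculation:
LR = P(E|Hp) / P(E|Hd)
LR = 0.849 / 0.0321
LR = 26.45

26.45


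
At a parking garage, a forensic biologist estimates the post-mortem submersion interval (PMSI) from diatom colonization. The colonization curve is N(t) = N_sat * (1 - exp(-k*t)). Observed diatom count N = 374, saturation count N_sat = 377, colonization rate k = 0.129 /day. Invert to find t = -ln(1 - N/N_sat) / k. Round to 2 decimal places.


PMSI from diatom colonization curve:
N / N_sat = 374 / 377 = 0.992042
1 - N/N_sat = 0.007958
ln(1 - N/N_sat) = -4.833578
t = -ln(1 - N/N_sat) / k = -(-4.833578) / 0.129 = 37.47 days

37.47


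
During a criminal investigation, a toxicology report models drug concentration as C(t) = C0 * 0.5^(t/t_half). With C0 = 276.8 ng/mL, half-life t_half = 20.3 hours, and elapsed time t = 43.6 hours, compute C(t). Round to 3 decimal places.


Drug concentration decay:
Number of half-lives = t / t_half = 43.6 / 20.3 = 2.147783
Decay factor = 0.5^2.147783 = 0.22565912
C(t) = 276.8 * 0.22565912 = 62.462 ng/mL

62.462


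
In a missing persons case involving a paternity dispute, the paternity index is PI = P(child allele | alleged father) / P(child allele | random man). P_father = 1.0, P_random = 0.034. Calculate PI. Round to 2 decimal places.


Paternity Index calculation:
PI = P(allele|father) / P(allele|random)
PI = 1.0 / 0.034
PI = 29.41

29.41


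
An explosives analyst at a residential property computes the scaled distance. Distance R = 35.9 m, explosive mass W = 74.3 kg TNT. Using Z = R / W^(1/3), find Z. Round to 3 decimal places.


Scaled distance calculation:
W^(1/3) = 74.3^(1/3) = 4.204002
Z = R / W^(1/3) = 35.9 / 4.204002
Z = 8.539 m/kg^(1/3)

8.539


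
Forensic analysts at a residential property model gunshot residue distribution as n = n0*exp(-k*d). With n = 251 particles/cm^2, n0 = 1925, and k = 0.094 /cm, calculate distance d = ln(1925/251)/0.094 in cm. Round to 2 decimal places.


GSR distance calculation:
n0/n = 1925 / 251 = 7.669323
ln(n0/n) = 2.037228
d = 2.037228 / 0.094 = 21.67 cm

21.67


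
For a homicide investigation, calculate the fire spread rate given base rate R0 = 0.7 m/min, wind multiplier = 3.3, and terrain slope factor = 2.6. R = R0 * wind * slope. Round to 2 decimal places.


Fire spread rate calculation:
R = R0 * wind_factor * slope_factor
= 0.7 * 3.3 * 2.6
= 2.31 * 2.6
= 6.01 m/min

6.01


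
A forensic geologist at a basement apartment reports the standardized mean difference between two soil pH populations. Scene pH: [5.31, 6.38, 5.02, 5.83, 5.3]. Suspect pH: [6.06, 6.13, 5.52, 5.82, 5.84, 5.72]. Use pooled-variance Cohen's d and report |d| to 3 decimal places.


Pooled-variance Cohen's d for soil pH comparison:
Scene mean = 27.84 / 5 = 5.568
Suspect mean = 35.09 / 6 = 5.848333
Scene sample variance s_s^2 = 0.29167
Suspect sample variance s_c^2 = 0.049857
Pooled variance = ((n_s-1)*s_s^2 + (n_c-1)*s_c^2) / (n_s + n_c - 2) = 0.157329
Pooled SD = sqrt(0.157329) = 0.396647
Mean difference = -0.280333
|d| = |-0.280333| / 0.396647 = 0.707

0.707


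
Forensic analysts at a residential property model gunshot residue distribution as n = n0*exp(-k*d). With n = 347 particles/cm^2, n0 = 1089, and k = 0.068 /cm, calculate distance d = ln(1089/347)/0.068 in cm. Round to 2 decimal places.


GSR distance calculation:
n0/n = 1089 / 347 = 3.138329
ln(n0/n) = 1.14369
d = 1.14369 / 0.068 = 16.82 cm

16.82


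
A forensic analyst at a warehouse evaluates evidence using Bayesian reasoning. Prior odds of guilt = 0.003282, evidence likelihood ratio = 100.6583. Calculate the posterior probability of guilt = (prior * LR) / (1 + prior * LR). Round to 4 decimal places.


Bayesian evidence evaluation:
Posterior odds = prior_odds * LR = 0.003282 * 100.6583 = 0.3303605
Posterior probability = posterior_odds / (1 + posterior_odds)
= 0.3303605 / (1 + 0.3303605)
= 0.3303605 / 1.3303605
= 0.2483

0.2483


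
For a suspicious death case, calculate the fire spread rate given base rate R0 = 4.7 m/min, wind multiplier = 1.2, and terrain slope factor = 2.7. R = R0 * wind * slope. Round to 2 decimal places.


Fire spread rate calculation:
R = R0 * wind_factor * slope_factor
= 4.7 * 1.2 * 2.7
= 5.64 * 2.7
= 15.23 m/min

15.23


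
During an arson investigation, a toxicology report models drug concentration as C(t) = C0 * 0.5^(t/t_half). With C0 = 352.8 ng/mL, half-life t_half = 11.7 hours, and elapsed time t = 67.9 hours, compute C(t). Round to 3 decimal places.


Drug concentration decay:
Number of half-lives = t / t_half = 67.9 / 11.7 = 5.803419
Decay factor = 0.5^5.803419 = 0.01790593
C(t) = 352.8 * 0.01790593 = 6.317 ng/mL

6.317


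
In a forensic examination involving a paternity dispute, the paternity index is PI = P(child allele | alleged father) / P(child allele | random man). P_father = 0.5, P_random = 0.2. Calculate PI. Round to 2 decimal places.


Paternity Index calculation:
PI = P(allele|father) / P(allele|random)
PI = 0.5 / 0.2
PI = 2.50

2.50


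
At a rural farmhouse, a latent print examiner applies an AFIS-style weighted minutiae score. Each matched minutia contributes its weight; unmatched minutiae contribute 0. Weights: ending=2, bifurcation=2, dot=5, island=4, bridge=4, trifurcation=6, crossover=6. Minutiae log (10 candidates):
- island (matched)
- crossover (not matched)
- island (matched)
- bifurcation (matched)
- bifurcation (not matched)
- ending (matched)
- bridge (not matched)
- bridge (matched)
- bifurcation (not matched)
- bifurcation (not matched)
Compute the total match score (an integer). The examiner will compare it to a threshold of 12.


Weighted minutiae match score:
  island: matched, +4 (running total 4)
  crossover: not matched, +0
  island: matched, +4 (running total 8)
  bifurcation: matched, +2 (running total 10)
  bifurcation: not matched, +0
  ending: matched, +2 (running total 12)
  bridge: not matched, +0
  bridge: matched, +4 (running total 16)
  bifurcation: not matched, +0
  bifurcation: not matched, +0
Total score = 16
Threshold = 12; verdict = identification

16


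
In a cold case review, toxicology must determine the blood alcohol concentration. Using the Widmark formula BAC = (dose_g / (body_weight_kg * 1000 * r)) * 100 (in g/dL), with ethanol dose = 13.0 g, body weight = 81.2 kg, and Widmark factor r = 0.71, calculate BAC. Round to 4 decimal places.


Applying the Widmark formula:
BAC = (dose_g / (body_wt * 1000 * r)) * 100
Denominator = 81.2 * 1000 * 0.71 = 57652
BAC = (13.0 / 57652) * 100
BAC = 0.0225 g/dL

0.0225


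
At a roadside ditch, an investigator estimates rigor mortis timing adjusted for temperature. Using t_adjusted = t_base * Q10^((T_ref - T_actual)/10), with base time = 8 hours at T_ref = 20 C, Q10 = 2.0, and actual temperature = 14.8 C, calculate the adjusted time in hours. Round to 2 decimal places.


Rigor mortis time adjustment:
Exponent = (T_ref - T_actual) / 10 = (20 - 14.8) / 10 = 0.52
Q10 factor = 2.0^0.52 = 1.43396
t_adjusted = 8 * 1.43396 = 11.47 hours

11.47


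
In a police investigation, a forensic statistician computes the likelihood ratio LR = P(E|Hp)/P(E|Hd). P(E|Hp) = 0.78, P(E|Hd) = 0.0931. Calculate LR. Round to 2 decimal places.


Likelihood ratio calculation:
LR = P(E|Hp) / P(E|Hd)
LR = 0.78 / 0.0931
LR = 8.38

8.38


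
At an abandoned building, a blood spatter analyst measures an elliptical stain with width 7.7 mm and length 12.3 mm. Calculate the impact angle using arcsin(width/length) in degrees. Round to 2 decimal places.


Blood spatter impact angle calculation:
width / length = 7.7 / 12.3 = 0.626016
angle = arcsin(0.626016)
angle = 38.76 degrees

38.76


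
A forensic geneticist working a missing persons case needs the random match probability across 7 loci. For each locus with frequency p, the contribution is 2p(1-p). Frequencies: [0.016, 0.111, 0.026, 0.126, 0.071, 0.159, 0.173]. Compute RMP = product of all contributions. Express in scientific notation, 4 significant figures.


Computing RMP for 7 loci:
Locus 1: 2 * 0.016 * 0.984 = 0.031488
Locus 2: 2 * 0.111 * 0.889 = 0.197358
Locus 3: 2 * 0.026 * 0.974 = 0.050648
Locus 4: 2 * 0.126 * 0.874 = 0.220248
Locus 5: 2 * 0.071 * 0.929 = 0.131918
Locus 6: 2 * 0.159 * 0.841 = 0.267438
Locus 7: 2 * 0.173 * 0.827 = 0.286142
RMP = 6.998e-07

6.998e-07


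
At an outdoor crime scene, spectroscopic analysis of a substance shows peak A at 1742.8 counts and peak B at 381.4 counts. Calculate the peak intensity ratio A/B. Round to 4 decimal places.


Spectral peak ratio:
Peak A = 1742.8 counts
Peak B = 381.4 counts
Ratio = 1742.8 / 381.4 = 4.5695

4.5695


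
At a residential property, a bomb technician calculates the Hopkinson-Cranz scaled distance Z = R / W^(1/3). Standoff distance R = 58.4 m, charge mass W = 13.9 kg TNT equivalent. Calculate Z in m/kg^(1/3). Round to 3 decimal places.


Scaled distance calculation:
W^(1/3) = 13.9^(1/3) = 2.40439
Z = R / W^(1/3) = 58.4 / 2.40439
Z = 24.289 m/kg^(1/3)

24.289


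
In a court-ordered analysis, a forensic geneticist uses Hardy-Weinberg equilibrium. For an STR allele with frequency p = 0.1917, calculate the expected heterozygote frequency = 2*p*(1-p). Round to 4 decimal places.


Hardy-Weinberg heterozygote frequency:
q = 1 - p = 1 - 0.1917 = 0.8083
2pq = 2 * 0.1917 * 0.8083 = 0.3099

0.3099


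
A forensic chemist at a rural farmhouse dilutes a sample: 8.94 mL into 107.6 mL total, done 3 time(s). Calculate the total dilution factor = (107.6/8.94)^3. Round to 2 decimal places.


Dilution factor calculation:
Single dilution = V_total / V_sample = 107.6 / 8.94 ≈ 12.035794
Number of dilutions = 3
Total DF = (107.6 / 8.94)^3 (full precision, rounded at the end) = 1743.51

1743.51


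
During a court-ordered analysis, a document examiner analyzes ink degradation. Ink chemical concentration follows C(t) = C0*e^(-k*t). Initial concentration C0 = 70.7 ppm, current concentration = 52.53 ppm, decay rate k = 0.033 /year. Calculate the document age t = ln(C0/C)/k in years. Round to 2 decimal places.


Document age estimation:
C0/C = 70.7 / 52.53 = 1.345898
ln(C0/C) = 0.297061
t = 0.297061 / 0.033 = 9.00 years

9.00


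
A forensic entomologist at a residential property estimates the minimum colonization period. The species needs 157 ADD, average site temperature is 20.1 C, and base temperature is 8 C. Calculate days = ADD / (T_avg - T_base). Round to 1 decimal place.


Insect development time:
Effective temperature = avg_temp - T_base = 20.1 - 8 = 12.1 C
Days = ADD / effective_temp = 157 / 12.1 = 13.0 days

13.0


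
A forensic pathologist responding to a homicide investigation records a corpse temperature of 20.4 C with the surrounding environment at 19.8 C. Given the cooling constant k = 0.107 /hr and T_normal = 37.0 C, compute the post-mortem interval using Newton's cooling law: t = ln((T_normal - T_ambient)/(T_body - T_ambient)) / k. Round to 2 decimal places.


Using Newton's law of cooling:
t = ln((T_normal - T_ambient) / (T_body - T_ambient)) / k
T_normal - T_ambient = 17.2
T_body - T_ambient = 0.6
Ratio = 28.666667
ln(ratio) = 3.355735
t = 3.355735 / 0.107 = 31.36 hours

31.36


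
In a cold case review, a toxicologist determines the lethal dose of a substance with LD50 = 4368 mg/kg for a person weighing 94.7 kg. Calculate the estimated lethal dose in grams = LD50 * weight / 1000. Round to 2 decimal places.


Lethal dose calculation:
Lethal dose = LD50 * body_weight / 1000
= 4368 * 94.7 / 1000
= 413649.6 / 1000
= 413.65 g

413.65


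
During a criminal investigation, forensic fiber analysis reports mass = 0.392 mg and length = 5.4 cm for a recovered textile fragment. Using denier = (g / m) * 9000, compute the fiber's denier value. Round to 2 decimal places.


Denier calculation:
Mass in grams = 0.392 mg / 1000 = 0.000392 g
Length in meters = 5.4 cm / 100 = 0.054 m
Linear density = mass / length = 0.000392 / 0.054 = 0.00725926 g/m
Denier = (g/m) * 9000 = 0.00725926 * 9000 = 65.33

65.33


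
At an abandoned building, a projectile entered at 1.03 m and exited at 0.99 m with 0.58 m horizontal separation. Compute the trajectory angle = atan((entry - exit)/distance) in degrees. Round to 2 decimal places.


Bullet trajectory angle:
Height difference = 1.03 - 0.99 = 0.04 m
angle = atan(0.04 / 0.58)
angle = atan(0.068966)
angle = 3.95 degrees

3.95


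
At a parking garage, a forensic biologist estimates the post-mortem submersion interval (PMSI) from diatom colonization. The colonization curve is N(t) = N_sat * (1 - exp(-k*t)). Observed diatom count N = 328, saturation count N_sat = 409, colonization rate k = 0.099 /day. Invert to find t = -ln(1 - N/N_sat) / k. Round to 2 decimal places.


PMSI from diatom colonization curve:
N / N_sat = 328 / 409 = 0.801956
1 - N/N_sat = 0.198044
ln(1 - N/N_sat) = -1.619266
t = -ln(1 - N/N_sat) / k = -(-1.619266) / 0.099 = 16.36 days

16.36


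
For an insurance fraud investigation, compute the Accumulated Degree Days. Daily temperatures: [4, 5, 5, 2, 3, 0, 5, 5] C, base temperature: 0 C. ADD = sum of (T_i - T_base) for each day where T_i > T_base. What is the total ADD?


Computing ADD day by day:
Day 1: max(0, 4 - 0) = 4
Day 2: max(0, 5 - 0) = 5
Day 3: max(0, 5 - 0) = 5
Day 4: max(0, 2 - 0) = 2
Day 5: max(0, 3 - 0) = 3
Day 6: max(0, 0 - 0) = 0
Day 7: max(0, 5 - 0) = 5
Day 8: max(0, 5 - 0) = 5
Total ADD = 29

29


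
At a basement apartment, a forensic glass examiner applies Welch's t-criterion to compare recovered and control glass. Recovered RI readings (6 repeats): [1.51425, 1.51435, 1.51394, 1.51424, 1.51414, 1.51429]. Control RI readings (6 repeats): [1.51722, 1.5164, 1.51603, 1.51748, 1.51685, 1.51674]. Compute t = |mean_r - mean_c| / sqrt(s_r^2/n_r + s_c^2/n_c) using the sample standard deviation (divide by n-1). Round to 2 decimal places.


Welch's t-criterion for glass RI comparison:
Recovered mean = sum / n_r = 9.08521 / 6 = 1.5142017
Control mean = sum / n_c = 9.10072 / 6 = 1.5167867
Recovered sample variance s_r^2 = 2.11767e-08
Control sample variance s_c^2 = 2.79347e-07
Welch SE (unpooled) = sqrt(s_r^2/n_r + s_c^2/n_c) = sqrt(3.52944e-09 + 4.65578e-08) = sqrt(5.00872e-08) = 0.000223802
|mean_r - mean_c| = 0.002585
t = 0.002585 / 0.000223802 = 11.55

11.55


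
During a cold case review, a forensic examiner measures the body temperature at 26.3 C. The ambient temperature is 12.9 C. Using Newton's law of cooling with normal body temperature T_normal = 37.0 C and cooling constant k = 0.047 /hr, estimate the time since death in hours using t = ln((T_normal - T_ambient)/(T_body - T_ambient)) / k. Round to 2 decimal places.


Using Newton's law of cooling:
t = ln((T_normal - T_ambient) / (T_body - T_ambient)) / k
T_normal - T_ambient = 24.1
T_body - T_ambient = 13.4
Ratio = 1.798507
ln(ratio) = 0.586957
t = 0.586957 / 0.047 = 12.49 hours

12.49


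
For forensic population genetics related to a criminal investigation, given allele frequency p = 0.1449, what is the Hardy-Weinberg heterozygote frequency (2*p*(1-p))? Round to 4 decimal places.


Hardy-Weinberg heterozygote frequency:
q = 1 - p = 1 - 0.1449 = 0.8551
2pq = 2 * 0.1449 * 0.8551 = 0.2478

0.2478


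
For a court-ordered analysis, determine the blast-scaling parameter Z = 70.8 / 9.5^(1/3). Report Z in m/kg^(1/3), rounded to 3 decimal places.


Scaled distance calculation:
W^(1/3) = 9.5^(1/3) = 2.117912
Z = R / W^(1/3) = 70.8 / 2.117912
Z = 33.429 m/kg^(1/3)

33.429


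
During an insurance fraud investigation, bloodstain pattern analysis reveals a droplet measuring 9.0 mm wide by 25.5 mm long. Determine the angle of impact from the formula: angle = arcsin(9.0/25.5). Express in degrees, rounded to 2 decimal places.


Blood spatter impact angle calculation:
width / length = 9.0 / 25.5 = 0.352941
angle = arcsin(0.352941)
angle = 20.67 degrees

20.67
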